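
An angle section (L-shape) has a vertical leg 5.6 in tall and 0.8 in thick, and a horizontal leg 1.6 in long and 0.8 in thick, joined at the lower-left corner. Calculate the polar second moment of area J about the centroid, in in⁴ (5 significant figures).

Split into non-overlapping primitives; take the origin at the lower-left of the bounding box.
Vertical leg: 0.8 × 5.6, A = 4.48 in², y = 2.8 in, Ī = 11.70773 in⁴.
Horizontal leg (remainder): 0.8 × 0.8, A = 0.64 in², y = 0.4 in, Ī = 0.03413333 in⁴.
Centroid: ȳ = ΣA·y / ΣA = 2.5 in.
Transfer each piece to the centroidal x-axis using Ī + A·d² with d = y − 2.5:
  vertical leg: d = 0.3 in → contributes +12.11093 in⁴
  horizontal leg (remainder): d = -2.1 in → contributes +2.856533 in⁴
Total I = 14.96747 in⁴.
For the y-axis: x̄ = 0.5 in.
Repeating about the centroidal y-axis gives I_y = 0.6314667 in⁴.
Polar second moment: J = I_x + I_y = 15.59893 in⁴.

J ≈ 15.599 in⁴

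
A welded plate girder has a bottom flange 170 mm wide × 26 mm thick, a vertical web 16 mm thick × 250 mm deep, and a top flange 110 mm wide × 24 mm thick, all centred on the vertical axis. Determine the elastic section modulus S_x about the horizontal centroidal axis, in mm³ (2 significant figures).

Split into non-overlapping primitives; take the origin at the lower-left of the bounding box.
Bottom plate: 170 × 26, A = 4 420 mm², y = 13 mm, Ī = 248 993 mm⁴.
Web plate: 16 × 250, A = 4 000 mm², y = 151 mm, Ī = 20 833 333 mm⁴.
Top plate: 110 × 24, A = 2 640 mm², y = 288 mm, Ī = 126 720 mm⁴.
Centroid: ȳ = ΣA·y / ΣA = 128.6 mm.
Transfer each piece to the horizontal centroidal axis using Ī + A·d² with d = y − 128.6:
  bottom plate: d = -115.6 mm → contributes +59 265 530 mm⁴
  web plate: d = 22.45 mm → contributes +22 849 067 mm⁴
  top plate: d = 159.4 mm → contributes +67 245 585 mm⁴
Total I = 149 360 182 mm⁴.
Extreme fibre distance c = 171.4 mm; S = I/c = 871 167 mm³.

S_x ≈ 8.7 × 10⁵ mm³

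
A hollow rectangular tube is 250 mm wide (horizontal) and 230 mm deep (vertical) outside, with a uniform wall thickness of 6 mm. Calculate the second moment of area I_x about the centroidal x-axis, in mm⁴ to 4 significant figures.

I_x ≈ 4.800 × 10⁷ mm⁴

Break the section into simple shapes (no overlaps), measuring from the bottom-left corner of the bounding box.
Outer rectangle: 250 × 230, A = 57 500 mm², y = 115 mm, Ī = 253 479 167 mm⁴.
Inner void (subtracted): 238 × 218, A = 51 884 mm², y = 115 mm, Ī = 205 477 935 mm⁴.
By symmetry the centroid is at mid-height, ȳ = 115 mm.
All pieces are centred on the centroidal x-axis, so I = ΣĪ (holes subtracted) = 48 001 232 mm⁴.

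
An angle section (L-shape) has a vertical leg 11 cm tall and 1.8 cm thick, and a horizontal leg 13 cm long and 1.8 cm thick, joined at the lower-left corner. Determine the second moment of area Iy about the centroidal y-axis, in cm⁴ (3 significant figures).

Decompose the section into non-overlapping parts with the origin at the bottom-left of its bounding rectangle.
Vertical leg: 1.8 × 11, A = 19.8 cm², x = 0.9 cm, Ī = 5.346 cm⁴.
Horizontal leg (remainder): 11.2 × 1.8, A = 20.16 cm², x = 7.4 cm, Ī = 210.74 cm⁴.
Centroid: x̄ = ΣA·x / ΣA = 4.1793 cm.
Transfer each piece to the centroidal y-axis using Ī + A·d² with d = x − 4.1793:
  vertical leg: d = -3.2793 cm → contributes +218.27 cm⁴
  horizontal leg (remainder): d = 3.2207 cm → contributes +419.86 cm⁴
Total I = 638.13 cm⁴.

Iy ≈ 638 cm⁴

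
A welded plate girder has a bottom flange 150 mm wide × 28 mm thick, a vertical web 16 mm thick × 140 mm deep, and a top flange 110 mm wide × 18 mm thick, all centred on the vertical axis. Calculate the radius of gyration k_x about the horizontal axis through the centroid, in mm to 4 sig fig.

k_x ≈ 70.12 mm

Break the section into simple shapes (no overlaps), measuring from the bottom-left corner of the bounding box.
Bottom plate: 150 × 28, A = 4 200 mm², y = 14 mm, Ī = 274 400 mm⁴.
Web plate: 16 × 140, A = 2 240 mm², y = 98 mm, Ī = 3 658 667 mm⁴.
Top plate: 110 × 18, A = 1 980 mm², y = 177 mm, Ī = 53 460 mm⁴.
Centroid: ȳ = ΣA·y / ΣA = 74.677 mm.
Transfer each piece to the horizontal axis through the centroid using Ī + A·d² with d = y − 74.677:
  bottom plate: d = -60.677 mm → contributes +15 737 512 mm⁴
  web plate: d = 23.323 mm → contributes +4 877 147 mm⁴
  top plate: d = 102.323 mm → contributes +20 784 069 mm⁴
Total I = 41 398 728 mm⁴.
Radius of gyration: k = √(I/A) = √(41 398 728 / 8 420) = 70.1193 mm.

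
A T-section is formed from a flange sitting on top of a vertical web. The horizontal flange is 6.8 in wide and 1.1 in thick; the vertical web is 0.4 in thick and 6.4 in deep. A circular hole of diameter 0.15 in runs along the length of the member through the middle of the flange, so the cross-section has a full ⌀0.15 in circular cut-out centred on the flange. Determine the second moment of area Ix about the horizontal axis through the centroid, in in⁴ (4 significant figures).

Decompose the section into non-overlapping parts with the origin at the bottom-left of its bounding rectangle.
Flange: 6.8 × 1.1, A = 7.48 in², y = 6.95 in, Ī = 0.754233 in⁴.
Web: 0.4 × 6.4, A = 2.56 in², y = 3.2 in, Ī = 8.73813 in⁴.
Hole (subtracted): ⌀0.15, A = 0.0176715 in², y = 6.95 in, Ī = 0.0000248505 in⁴.
Centroid: ȳ = ΣA·y / ΣA = 5.99214 in.
Transfer each piece to the horizontal axis through the centroid using Ī + A·d² with d = y − 5.99214:
  flange: d = 0.957861 in → contributes +7.61712 in⁴
  web: d = -2.79214 in → contributes +28.696 in⁴
  hole: d = 0.957861 in → contributes −0.0162384 in⁴
Total I = 36.2969 in⁴.

Ix ≈ 36.30 in⁴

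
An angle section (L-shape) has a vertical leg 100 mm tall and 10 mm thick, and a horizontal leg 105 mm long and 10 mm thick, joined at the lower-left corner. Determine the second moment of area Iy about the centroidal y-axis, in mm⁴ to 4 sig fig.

Iy ≈ 2.066 × 10⁶ mm⁴

Break the section into simple shapes (no overlaps), measuring from the bottom-left corner of the bounding box.
Vertical leg: 10 × 100, A = 1 000 mm², x = 5 mm, Ī = 8333.33 mm⁴.
Horizontal leg (remainder): 95 × 10, A = 950 mm², x = 57.5 mm, Ī = 714 479 mm⁴.
Centroid: x̄ = ΣA·x / ΣA = 30.5769 mm.
Transfer each piece to the centroidal y-axis using Ī + A·d² with d = x − 30.5769:
  vertical leg: d = -25.5769 mm → contributes +662 512 mm⁴
  horizontal leg (remainder): d = 26.9231 mm → contributes +1 403 089 mm⁴
Total I = 2 065 601 mm⁴.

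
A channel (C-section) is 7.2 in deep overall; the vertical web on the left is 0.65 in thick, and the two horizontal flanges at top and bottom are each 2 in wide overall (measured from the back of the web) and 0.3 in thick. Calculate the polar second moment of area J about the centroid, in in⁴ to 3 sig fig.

Split into non-overlapping primitives; take the origin at the lower-left of the bounding box.
Web: 0.65 × 7.2, A = 4.68 in², y = 3.6 in, Ī = 20.218 in⁴.
Top flange (beyond web): 1.35 × 0.3, A = 0.405 in², y = 7.05 in, Ī = 0.0030375 in⁴.
Bottom flange (beyond web): 1.35 × 0.3, A = 0.405 in², y = 0.15 in, Ī = 0.0030375 in⁴.
By symmetry the centroid is at mid-height, ȳ = 3.6 in.
Transfer each piece to the centroidal x-axis using Ī + A·d² with d = y − 3.6:
  web: d = 0 in → contributes +20.218 in⁴
  top flange (beyond web): d = 3.45 in → contributes +4.8236 in⁴
  bottom flange (beyond web): d = -3.45 in → contributes +4.8236 in⁴
Total I = 29.865 in⁴.
For the y-axis: x̄ = 0.47254 in.
Repeating about the centroidal y-axis gives I_y = 0.97829 in⁴.
Polar second moment: J = I_x + I_y = 30.843 in⁴.

J ≈ 30.8 in⁴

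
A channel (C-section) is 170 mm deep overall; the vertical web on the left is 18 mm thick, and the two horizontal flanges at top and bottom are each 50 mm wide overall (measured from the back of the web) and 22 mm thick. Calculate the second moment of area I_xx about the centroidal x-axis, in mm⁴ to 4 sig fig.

Split into non-overlapping primitives; take the origin at the lower-left of the bounding box.
Web: 18 × 170, A = 3 060 mm², y = 85 mm, Ī = 7 369 500 mm⁴.
Top flange (beyond web): 32 × 22, A = 704 mm², y = 159 mm, Ī = 28394.7 mm⁴.
Bottom flange (beyond web): 32 × 22, A = 704 mm², y = 11 mm, Ī = 28394.7 mm⁴.
By symmetry the centroid is at mid-height, ȳ = 85 mm.
Transfer each piece to the centroidal x-axis using Ī + A·d² with d = y − 85:
  web: d = 0 mm → contributes +7 369 500 mm⁴
  top flange (beyond web): d = 74 mm → contributes +3 883 499 mm⁴
  bottom flange (beyond web): d = -74 mm → contributes +3 883 499 mm⁴
Total I = 15 136 497 mm⁴.

I_xx ≈ 1.514 × 10⁷ mm⁴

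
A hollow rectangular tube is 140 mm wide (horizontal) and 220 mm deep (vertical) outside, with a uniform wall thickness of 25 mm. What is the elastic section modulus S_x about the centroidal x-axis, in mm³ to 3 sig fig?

S_x ≈ 7.94 × 10⁵ mm³

Decompose the section into non-overlapping parts with the origin at the bottom-left of its bounding rectangle.
Outer rectangle: 140 × 220, A = 30 800 mm², y = 110 mm, Ī = 124 226 667 mm⁴.
Inner void (subtracted): 90 × 170, A = 15 300 mm², y = 110 mm, Ī = 36 847 500 mm⁴.
By symmetry the centroid is at mid-height, ȳ = 110 mm.
All pieces are centred on the centroidal x-axis, so I = ΣĪ (holes subtracted) = 87 379 167 mm⁴.
Extreme fibre distance c = 110 mm; S = I/c = 794 356 mm³.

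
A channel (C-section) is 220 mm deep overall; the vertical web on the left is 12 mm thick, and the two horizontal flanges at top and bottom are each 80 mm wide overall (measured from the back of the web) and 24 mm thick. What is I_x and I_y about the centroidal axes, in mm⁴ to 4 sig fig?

I_x ≈ 4.215 × 10⁷ mm⁴, I_y ≈ 3.625 × 10⁶ mm⁴

Decompose the section into non-overlapping parts with the origin at the bottom-left of its bounding rectangle.
Web: 12 × 220, A = 2 640 mm², y = 110 mm, Ī = 10 648 000 mm⁴.
Top flange (beyond web): 68 × 24, A = 1 632 mm², y = 208 mm, Ī = 78 336 mm⁴.
Bottom flange (beyond web): 68 × 24, A = 1 632 mm², y = 12 mm, Ī = 78 336 mm⁴.
By symmetry the centroid is at mid-height, ȳ = 110 mm.
Transfer each piece to the centroidal x-axis using Ī + A·d² with d = y − 110:
  web: d = 0 mm → contributes +10 648 000 mm⁴
  top flange (beyond web): d = 98 mm → contributes +15 752 064 mm⁴
  bottom flange (beyond web): d = -98 mm → contributes +15 752 064 mm⁴
Total I = 42 152 128 mm⁴.
For the y-axis: x̄ = 28.1138 mm.
Repeating about the centroidal y-axis gives I_y = 3 624 628 mm⁴.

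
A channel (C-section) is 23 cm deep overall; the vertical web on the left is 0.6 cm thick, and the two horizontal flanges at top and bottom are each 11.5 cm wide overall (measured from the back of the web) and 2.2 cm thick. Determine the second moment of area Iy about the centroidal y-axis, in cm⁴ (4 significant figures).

Iy ≈ 829.6 cm⁴

Decompose the section into non-overlapping parts with the origin at the bottom-left of its bounding rectangle.
Web: 0.6 × 23, A = 13.8 cm², x = 0.3 cm, Ī = 0.414 cm⁴.
Top flange (beyond web): 10.9 × 2.2, A = 23.98 cm², x = 6.05 cm, Ī = 237.422 cm⁴.
Bottom flange (beyond web): 10.9 × 2.2, A = 23.98 cm², x = 6.05 cm, Ī = 237.422 cm⁴.
Centroid: x̄ = ΣA·x / ΣA = 4.76519 cm.
Transfer each piece to the centroidal y-axis using Ī + A·d² with d = x − 4.76519:
  web: d = -4.46519 cm → contributes +275.557 cm⁴
  top flange (beyond web): d = 1.28481 cm → contributes +277.007 cm⁴
  bottom flange (beyond web): d = 1.28481 cm → contributes +277.007 cm⁴
Total I = 829.571 cm⁴.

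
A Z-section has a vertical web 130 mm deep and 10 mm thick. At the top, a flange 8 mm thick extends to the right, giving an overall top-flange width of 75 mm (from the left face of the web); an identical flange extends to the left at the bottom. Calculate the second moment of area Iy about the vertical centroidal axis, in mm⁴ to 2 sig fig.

Treat the section as a set of non-overlapping primitives; coordinates are from the bounding-box lower-left.
Web: 10 × 130, A = 1 300 mm², x = 70 mm, Ī = 10 833 mm⁴.
Top flange (beyond web): 65 × 8, A = 520 mm², x = 107.5 mm, Ī = 183 083 mm⁴.
Bottom flange (beyond web): 65 × 8, A = 520 mm², x = 32.5 mm, Ī = 183 083 mm⁴.
Centroid: x̄ = ΣA·x / ΣA = 70 mm.
Transfer each piece to the vertical centroidal axis using Ī + A·d² with d = x − 70:
  web: d = 0 mm → contributes +10 833 mm⁴
  top flange (beyond web): d = 37.5 mm → contributes +914 333 mm⁴
  bottom flange (beyond web): d = -37.5 mm → contributes +914 333 mm⁴
Total I = 1 839 500 mm⁴.

Iy ≈ 1.8 × 10⁶ mm⁴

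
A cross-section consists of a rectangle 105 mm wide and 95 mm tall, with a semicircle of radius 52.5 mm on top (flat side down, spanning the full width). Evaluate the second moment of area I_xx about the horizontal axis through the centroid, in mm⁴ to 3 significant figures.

Break the section into simple shapes (no overlaps), measuring from the bottom-left corner of the bounding box.
Rectangular body: 105 × 95, A = 9 975 mm², y = 47.5 mm, Ī = 7 502 031 mm⁴.
Semicircular cap: semicircle r = 52.5, A = 4329.5 mm², y = 117.28 mm, Ī = 833 814 mm⁴.
Centroid: ȳ = ΣA·y / ΣA = 68.621 mm.
Transfer each piece to the horizontal axis through the centroid using Ī + A·d² with d = y − 68.621:
  rectangular body: d = -21.121 mm → contributes +11 951 694 mm⁴
  semicircular cap: d = 48.661 mm → contributes +11 085 646 mm⁴
Total I = 23 037 340 mm⁴.

I_xx ≈ 2.30 × 10⁷ mm⁴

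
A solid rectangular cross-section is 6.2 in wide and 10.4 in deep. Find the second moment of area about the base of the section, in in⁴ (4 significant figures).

The section: 6.2 × 10.4, A = 64.48 in², y = 5.2 in, Ī = 581.18 in⁴.
Transfer it to the bottom edge using Ī + A·d² with d = y − 0:
  the section: d = 5.2 in → contributes +2324.72 in⁴
Total I = 2324.72 in⁴.

I_base ≈ 2325 in⁴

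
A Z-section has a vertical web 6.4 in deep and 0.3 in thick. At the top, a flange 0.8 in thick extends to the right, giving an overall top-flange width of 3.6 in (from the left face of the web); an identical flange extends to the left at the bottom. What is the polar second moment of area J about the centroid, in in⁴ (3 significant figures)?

J ≈ 70.1 in⁴

Break the section into simple shapes (no overlaps), measuring from the bottom-left corner of the bounding box.
Web: 0.3 × 6.4, A = 1.92 in², y = 3.2 in, Ī = 6.5536 in⁴.
Top flange (beyond web): 3.3 × 0.8, A = 2.64 in², y = 6 in, Ī = 0.1408 in⁴.
Bottom flange (beyond web): 3.3 × 0.8, A = 2.64 in², y = 0.4 in, Ī = 0.1408 in⁴.
Centroid: ȳ = ΣA·y / ΣA = 3.2 in.
Transfer each piece to the centroidal x-axis using Ī + A·d² with d = y − 3.2:
  web: d = 0 in → contributes +6.5536 in⁴
  top flange (beyond web): d = 2.8 in → contributes +20.838 in⁴
  bottom flange (beyond web): d = -2.8 in → contributes +20.838 in⁴
Total I = 48.23 in⁴.
For the y-axis: x̄ = 3.45 in.
Repeating about the centroidal y-axis gives I_y = 21.913 in⁴.
Polar second moment: J = I_x + I_y = 70.144 in⁴.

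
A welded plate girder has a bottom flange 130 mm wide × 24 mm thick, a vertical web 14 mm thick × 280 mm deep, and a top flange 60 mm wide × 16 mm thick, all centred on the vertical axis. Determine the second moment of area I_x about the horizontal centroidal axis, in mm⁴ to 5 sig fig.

Split into non-overlapping primitives; take the origin at the lower-left of the bounding box.
Bottom plate: 130 × 24, A = 3 120 mm², y = 12 mm, Ī = 149 760 mm⁴.
Web plate: 14 × 280, A = 3 920 mm², y = 164 mm, Ī = 25 610 667 mm⁴.
Top plate: 60 × 16, A = 960 mm², y = 312 mm, Ī = 20 480 mm⁴.
Centroid: ȳ = ΣA·y / ΣA = 122.48 mm.
Transfer each piece to the horizontal centroidal axis using Ī + A·d² with d = y − 122.48:
  bottom plate: d = -110.48 mm → contributes +38 231 951 mm⁴
  web plate: d = 41.52 mm → contributes +32 368 395 mm⁴
  top plate: d = 189.52 mm → contributes +34 501 597 mm⁴
Total I = 105 101 943 mm⁴.

I_x ≈ 1.0510 × 10⁸ mm⁴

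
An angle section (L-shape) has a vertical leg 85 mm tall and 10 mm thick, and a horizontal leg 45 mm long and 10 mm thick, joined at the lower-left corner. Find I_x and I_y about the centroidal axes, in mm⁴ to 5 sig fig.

I_x ≈ 8.6332 × 10⁵ mm⁴, I_y ≈ 1.6832 × 10⁵ mm⁴

Treat the section as a set of non-overlapping primitives; coordinates are from the bounding-box lower-left.
Vertical leg: 10 × 85, A = 850 mm², y = 42.5 mm, Ī = 511770.8 mm⁴.
Horizontal leg (remainder): 35 × 10, A = 350 mm², y = 5 mm, Ī = 2916.667 mm⁴.
Centroid: ȳ = ΣA·y / ΣA = 31.5625 mm.
Transfer each piece to the centroidal x-axis using Ī + A·d² with d = y − 31.5625:
  vertical leg: d = 10.9375 mm → contributes +613455.4 mm⁴
  horizontal leg (remainder): d = -26.5625 mm → contributes +249864.9 mm⁴
Total I = 863320.3 mm⁴.
For the y-axis: x̄ = 11.5625 mm.
Repeating about the centroidal y-axis gives I_y = 168320.3 mm⁴.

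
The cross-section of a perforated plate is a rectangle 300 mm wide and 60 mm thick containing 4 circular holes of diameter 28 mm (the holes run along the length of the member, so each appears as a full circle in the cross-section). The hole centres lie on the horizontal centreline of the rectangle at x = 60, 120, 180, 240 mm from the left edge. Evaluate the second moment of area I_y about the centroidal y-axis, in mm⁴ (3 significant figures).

Decompose the section into non-overlapping parts with the origin at the bottom-left of its bounding rectangle.
Plate: 300 × 60, A = 18 000 mm², x = 150 mm, Ī = 135 000 000 mm⁴.
Hole 1 (subtracted): ⌀28, A = 615.75 mm², x = 60 mm, Ī = 30 172 mm⁴.
Hole 2 (subtracted): ⌀28, A = 615.75 mm², x = 120 mm, Ī = 30 172 mm⁴.
Hole 3 (subtracted): ⌀28, A = 615.75 mm², x = 180 mm, Ī = 30 172 mm⁴.
Hole 4 (subtracted): ⌀28, A = 615.75 mm², x = 240 mm, Ī = 30 172 mm⁴.
By symmetry the centroid is at mid-width, x̄ = 150 mm.
Transfer each piece to the centroidal y-axis using Ī + A·d² with d = x − 150:
  plate: d = 0 mm → contributes +135 000 000 mm⁴
  hole 1: d = -90 mm → contributes −5 017 764 mm⁴
  hole 2: d = -30 mm → contributes −584 349 mm⁴
  hole 3: d = 30 mm → contributes −584 349 mm⁴
  hole 4: d = 90 mm → contributes −5 017 764 mm⁴
Total I = 123 795 774 mm⁴.

I_y ≈ 1.24 × 10⁸ mm⁴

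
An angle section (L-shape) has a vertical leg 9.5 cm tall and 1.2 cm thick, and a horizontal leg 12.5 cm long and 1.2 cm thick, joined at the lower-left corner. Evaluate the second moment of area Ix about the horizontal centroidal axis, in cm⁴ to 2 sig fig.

Ix ≈ 190 cm⁴

Break the section into simple shapes (no overlaps), measuring from the bottom-left corner of the bounding box.
Vertical leg: 1.2 × 9.5, A = 11.4 cm², y = 4.75 cm, Ī = 85.74 cm⁴.
Horizontal leg (remainder): 11.3 × 1.2, A = 13.56 cm², y = 0.6 cm, Ī = 1.627 cm⁴.
Centroid: ȳ = ΣA·y / ΣA = 2.495 cm.
Transfer each piece to the horizontal centroidal axis using Ī + A·d² with d = y − 2.495:
  vertical leg: d = 2.255 cm → contributes +143.7 cm⁴
  horizontal leg (remainder): d = -1.895 cm → contributes +50.34 cm⁴
Total I = 194 cm⁴.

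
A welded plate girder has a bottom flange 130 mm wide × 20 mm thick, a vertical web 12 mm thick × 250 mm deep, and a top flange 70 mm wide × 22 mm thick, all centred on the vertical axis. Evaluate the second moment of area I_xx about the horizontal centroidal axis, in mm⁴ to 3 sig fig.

I_xx ≈ 8.88 × 10⁷ mm⁴

Break the section into simple shapes (no overlaps), measuring from the bottom-left corner of the bounding box.
Bottom plate: 130 × 20, A = 2 600 mm², y = 10 mm, Ī = 86 667 mm⁴.
Web plate: 12 × 250, A = 3 000 mm², y = 145 mm, Ī = 15 625 000 mm⁴.
Top plate: 70 × 22, A = 1 540 mm², y = 281 mm, Ī = 62 113 mm⁴.
Centroid: ȳ = ΣA·y / ΣA = 125.17 mm.
Transfer each piece to the horizontal centroidal axis using Ī + A·d² with d = y − 125.17:
  bottom plate: d = -115.17 mm → contributes +34 575 599 mm⁴
  web plate: d = 19.826 mm → contributes +16 804 250 mm⁴
  top plate: d = 155.83 mm → contributes +37 456 155 mm⁴
Total I = 88 836 005 mm⁴.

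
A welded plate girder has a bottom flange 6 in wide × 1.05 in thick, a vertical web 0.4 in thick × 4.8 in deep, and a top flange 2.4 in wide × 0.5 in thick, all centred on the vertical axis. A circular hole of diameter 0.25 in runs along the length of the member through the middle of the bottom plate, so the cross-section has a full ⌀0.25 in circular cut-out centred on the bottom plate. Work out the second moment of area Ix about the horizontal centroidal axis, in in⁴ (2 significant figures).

Split into non-overlapping primitives; take the origin at the lower-left of the bounding box.
Bottom plate: 6 × 1.05, A = 6.3 in², y = 0.525 in, Ī = 0.5788 in⁴.
Web plate: 0.4 × 4.8, A = 1.92 in², y = 3.45 in, Ī = 3.686 in⁴.
Top plate: 2.4 × 0.5, A = 1.2 in², y = 6.1 in, Ī = 0.025 in⁴.
Hole (subtracted): ⌀0.25, A = 0.04909 in², y = 0.525 in, Ī = 0.0001917 in⁴.
Centroid: ȳ = ΣA·y / ΣA = 1.838 in.
Transfer each piece to the horizontal centroidal axis using Ī + A·d² with d = y − 1.838:
  bottom plate: d = -1.313 in → contributes +11.44 in⁴
  web plate: d = 1.612 in → contributes +8.674 in⁴
  top plate: d = 4.262 in → contributes +21.82 in⁴
  hole: d = -1.313 in → contributes −0.08484 in⁴
Total I = 41.85 in⁴.

Ix ≈ 42 in⁴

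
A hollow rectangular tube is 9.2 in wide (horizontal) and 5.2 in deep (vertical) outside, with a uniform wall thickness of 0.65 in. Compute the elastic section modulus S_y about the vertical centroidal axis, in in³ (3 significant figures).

Break the section into simple shapes (no overlaps), measuring from the bottom-left corner of the bounding box.
Outer rectangle: 9.2 × 5.2, A = 47.84 in², x = 4.6 in, Ī = 337.43 in⁴.
Inner void (subtracted): 7.9 × 3.9, A = 30.81 in², x = 4.6 in, Ī = 160.24 in⁴.
By symmetry the centroid is at mid-width, x̄ = 4.6 in.
All pieces are centred on the vertical centroidal axis, so I = ΣĪ (holes subtracted) = 177.19 in⁴.
Extreme fibre distance c = 4.6 in; S = I/c = 38.52 in³.

S_y ≈ 38.5 in³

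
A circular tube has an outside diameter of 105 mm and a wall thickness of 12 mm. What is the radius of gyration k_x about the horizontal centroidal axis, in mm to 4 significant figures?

Decompose the section into non-overlapping parts with the origin at the bottom-left of its bounding rectangle.
Outer circle: ⌀105, A = 8659.01 mm², y = 52.5 mm, Ī = 5 966 602 mm⁴.
Bore (subtracted): ⌀81, A = 5 153 mm², y = 52.5 mm, Ī = 2 113 051 mm⁴.
By symmetry the centroid is at mid-height, ȳ = 52.5 mm.
All pieces are centred on the horizontal centroidal axis, so I = ΣĪ (holes subtracted) = 3 853 551 mm⁴.
Radius of gyration: k = √(I/A) = √(3 853 551 / 3506.02) = 33.1531 mm.

k_x ≈ 33.15 mm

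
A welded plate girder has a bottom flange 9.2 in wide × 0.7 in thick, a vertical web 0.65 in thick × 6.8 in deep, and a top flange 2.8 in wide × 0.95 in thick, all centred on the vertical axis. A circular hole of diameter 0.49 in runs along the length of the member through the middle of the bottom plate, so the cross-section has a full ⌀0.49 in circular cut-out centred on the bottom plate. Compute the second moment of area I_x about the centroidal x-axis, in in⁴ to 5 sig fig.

I_x ≈ 132.40 in⁴

Decompose the section into non-overlapping parts with the origin at the bottom-left of its bounding rectangle.
Bottom plate: 9.2 × 0.7, A = 6.44 in², y = 0.35 in, Ī = 0.2629667 in⁴.
Web plate: 0.65 × 6.8, A = 4.42 in², y = 4.1 in, Ī = 17.03173 in⁴.
Top plate: 2.8 × 0.95, A = 2.66 in², y = 7.975 in, Ī = 0.2000542 in⁴.
Hole (subtracted): ⌀0.49, A = 0.1885741 in², y = 0.35 in, Ī = 0.00282979 in⁴.
Centroid: ȳ = ΣA·y / ΣA = 3.114708 in.
Transfer each piece to the centroidal x-axis using Ī + A·d² with d = y − 3.114708:
  bottom plate: d = -2.764708 in → contributes +49.48782 in⁴
  web plate: d = 0.985292 in → contributes +21.32267 in⁴
  top plate: d = 4.860292 in → contributes +63.03574 in⁴
  hole: d = -2.764708 in → contributes −1.444217 in⁴
Total I = 132.402 in⁴.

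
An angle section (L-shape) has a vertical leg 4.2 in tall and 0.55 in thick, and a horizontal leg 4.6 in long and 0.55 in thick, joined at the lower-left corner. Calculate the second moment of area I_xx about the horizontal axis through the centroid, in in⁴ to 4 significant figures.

Decompose the section into non-overlapping parts with the origin at the bottom-left of its bounding rectangle.
Vertical leg: 0.55 × 4.2, A = 2.31 in², y = 2.1 in, Ī = 3.3957 in⁴.
Horizontal leg (remainder): 4.05 × 0.55, A = 2.2275 in², y = 0.275 in, Ī = 0.0561516 in⁴.
Centroid: ȳ = ΣA·y / ΣA = 1.20409 in.
Transfer each piece to the horizontal axis through the centroid using Ī + A·d² with d = y − 1.20409:
  vertical leg: d = 0.895909 in → contributes +5.24983 in⁴
  horizontal leg (remainder): d = -0.929091 in → contributes +1.97895 in⁴
Total I = 7.22878 in⁴.

I_xx ≈ 7.229 in⁴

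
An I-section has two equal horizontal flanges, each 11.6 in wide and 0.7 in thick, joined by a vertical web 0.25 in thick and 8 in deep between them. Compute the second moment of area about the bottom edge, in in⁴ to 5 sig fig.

Decompose the section into non-overlapping parts with the origin at the bottom-left of its bounding rectangle.
Bottom flange: 11.6 × 0.7, A = 8.12 in², y = 0.35 in, Ī = 0.3315667 in⁴.
Web: 0.25 × 8, A = 2 in², y = 4.7 in, Ī = 10.66667 in⁴.
Top flange: 11.6 × 0.7, A = 8.12 in², y = 9.05 in, Ī = 0.3315667 in⁴.
Transfer each piece to the base of the section using Ī + A·d² with d = y − 0:
  bottom flange: d = 0.35 in → contributes +1.326267 in⁴
  web: d = 4.7 in → contributes +54.84667 in⁴
  top flange: d = 9.05 in → contributes +665.3799 in⁴
Total I = 721.5528 in⁴.

I_base ≈ 721.55 in⁴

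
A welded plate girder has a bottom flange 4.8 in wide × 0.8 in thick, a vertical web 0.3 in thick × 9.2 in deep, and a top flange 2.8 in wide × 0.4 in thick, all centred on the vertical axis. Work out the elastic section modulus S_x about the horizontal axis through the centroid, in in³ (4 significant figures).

S_x ≈ 17.19 in³

Break the section into simple shapes (no overlaps), measuring from the bottom-left corner of the bounding box.
Bottom plate: 4.8 × 0.8, A = 3.84 in², y = 0.4 in, Ī = 0.2048 in⁴.
Web plate: 0.3 × 9.2, A = 2.76 in², y = 5.4 in, Ī = 19.4672 in⁴.
Top plate: 2.8 × 0.4, A = 1.12 in², y = 10.2 in, Ī = 0.0149333 in⁴.
Centroid: ȳ = ΣA·y / ΣA = 3.60933 in.
Transfer each piece to the horizontal axis through the centroid using Ī + A·d² with d = y − 3.60933:
  bottom plate: d = -3.20933 in → contributes +39.7559 in⁴
  web plate: d = 1.79067 in → contributes +28.3172 in⁴
  top plate: d = 6.59067 in → contributes +48.6643 in⁴
Total I = 116.737 in⁴.
Extreme fibre distance c = 6.79067 in; S = I/c = 17.1909 in³.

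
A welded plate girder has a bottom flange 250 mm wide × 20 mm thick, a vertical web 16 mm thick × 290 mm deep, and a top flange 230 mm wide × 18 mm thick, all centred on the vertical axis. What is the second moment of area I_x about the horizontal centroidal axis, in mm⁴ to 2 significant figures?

I_x ≈ 2.5 × 10⁸ mm⁴

Split into non-overlapping primitives; take the origin at the lower-left of the bounding box.
Bottom plate: 250 × 20, A = 5 000 mm², y = 10 mm, Ī = 166 667 mm⁴.
Web plate: 16 × 290, A = 4 640 mm², y = 165 mm, Ī = 32 518 667 mm⁴.
Top plate: 230 × 18, A = 4 140 mm², y = 319 mm, Ī = 111 780 mm⁴.
Centroid: ȳ = ΣA·y / ΣA = 155 mm.
Transfer each piece to the horizontal centroidal axis using Ī + A·d² with d = y − 155:
  bottom plate: d = -145 mm → contributes +105 329 551 mm⁴
  web plate: d = 9.974 mm → contributes +32 980 245 mm⁴
  top plate: d = 164 mm → contributes +111 425 747 mm⁴
Total I = 249 735 544 mm⁴.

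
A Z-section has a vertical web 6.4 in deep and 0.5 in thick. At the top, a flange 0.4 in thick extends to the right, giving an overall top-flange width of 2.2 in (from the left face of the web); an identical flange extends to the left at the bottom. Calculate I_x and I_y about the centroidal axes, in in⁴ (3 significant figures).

I_x ≈ 23.2 in⁴, I_y ≈ 2.04 in⁴

Break the section into simple shapes (no overlaps), measuring from the bottom-left corner of the bounding box.
Web: 0.5 × 6.4, A = 3.2 in², y = 3.2 in, Ī = 10.923 in⁴.
Top flange (beyond web): 1.7 × 0.4, A = 0.68 in², y = 6.2 in, Ī = 0.0090667 in⁴.
Bottom flange (beyond web): 1.7 × 0.4, A = 0.68 in², y = 0.2 in, Ī = 0.0090667 in⁴.
Centroid: ȳ = ΣA·y / ΣA = 3.2 in.
Transfer each piece to the centroidal x-axis using Ī + A·d² with d = y − 3.2:
  web: d = 0 in → contributes +10.923 in⁴
  top flange (beyond web): d = 3 in → contributes +6.1291 in⁴
  bottom flange (beyond web): d = -3 in → contributes +6.1291 in⁴
Total I = 23.181 in⁴.
For the y-axis: x̄ = 1.95 in.
Repeating about the centroidal y-axis gives I_y = 2.0398 in⁴.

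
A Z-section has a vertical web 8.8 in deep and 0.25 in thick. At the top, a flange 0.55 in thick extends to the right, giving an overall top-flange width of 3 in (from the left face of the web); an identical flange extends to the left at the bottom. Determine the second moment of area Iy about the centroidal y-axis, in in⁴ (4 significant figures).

Iy ≈ 8.724 in⁴

Break the section into simple shapes (no overlaps), measuring from the bottom-left corner of the bounding box.
Web: 0.25 × 8.8, A = 2.2 in², x = 2.875 in, Ī = 0.0114583 in⁴.
Top flange (beyond web): 2.75 × 0.55, A = 1.5125 in², x = 4.375 in, Ī = 0.95319 in⁴.
Bottom flange (beyond web): 2.75 × 0.55, A = 1.5125 in², x = 1.375 in, Ī = 0.95319 in⁴.
Centroid: x̄ = ΣA·x / ΣA = 2.875 in.
Transfer each piece to the centroidal y-axis using Ī + A·d² with d = x − 2.875:
  web: d = 0 in → contributes +0.0114583 in⁴
  top flange (beyond web): d = 1.5 in → contributes +4.35632 in⁴
  bottom flange (beyond web): d = -1.5 in → contributes +4.35632 in⁴
Total I = 8.72409 in⁴.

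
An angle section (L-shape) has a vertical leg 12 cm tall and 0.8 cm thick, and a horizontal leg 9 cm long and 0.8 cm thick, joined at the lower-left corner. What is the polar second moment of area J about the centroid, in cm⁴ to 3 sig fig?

J ≈ 354 cm⁴

Decompose the section into non-overlapping parts with the origin at the bottom-left of its bounding rectangle.
Vertical leg: 0.8 × 12, A = 9.6 cm², y = 6 cm, Ī = 115.2 cm⁴.
Horizontal leg (remainder): 8.2 × 0.8, A = 6.56 cm², y = 0.4 cm, Ī = 0.34987 cm⁴.
Centroid: ȳ = ΣA·y / ΣA = 3.7267 cm.
Transfer each piece to the centroidal x-axis using Ī + A·d² with d = y − 3.7267:
  vertical leg: d = 2.2733 cm → contributes +164.81 cm⁴
  horizontal leg (remainder): d = -3.3267 cm → contributes +72.95 cm⁴
Total I = 237.76 cm⁴.
For the y-axis: x̄ = 2.2267 cm.
Repeating about the centroidal y-axis gives I_y = 116.18 cm⁴.
Polar second moment: J = I_x + I_y = 353.95 cm⁴.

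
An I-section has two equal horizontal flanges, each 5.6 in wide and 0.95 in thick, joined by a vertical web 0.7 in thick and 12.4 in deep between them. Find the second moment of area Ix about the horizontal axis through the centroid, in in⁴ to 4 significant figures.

Break the section into simple shapes (no overlaps), measuring from the bottom-left corner of the bounding box.
Bottom flange: 5.6 × 0.95, A = 5.32 in², y = 0.475 in, Ī = 0.400108 in⁴.
Web: 0.7 × 12.4, A = 8.68 in², y = 7.15 in, Ī = 111.22 in⁴.
Top flange: 5.6 × 0.95, A = 5.32 in², y = 13.825 in, Ī = 0.400108 in⁴.
By symmetry the centroid is at mid-height, ȳ = 7.15 in.
Transfer each piece to the horizontal axis through the centroid using Ī + A·d² with d = y − 7.15:
  bottom flange: d = -6.675 in → contributes +237.436 in⁴
  web: d = 0 in → contributes +111.22 in⁴
  top flange: d = 6.675 in → contributes +237.436 in⁴
Total I = 586.092 in⁴.

Ix ≈ 586.1 in⁴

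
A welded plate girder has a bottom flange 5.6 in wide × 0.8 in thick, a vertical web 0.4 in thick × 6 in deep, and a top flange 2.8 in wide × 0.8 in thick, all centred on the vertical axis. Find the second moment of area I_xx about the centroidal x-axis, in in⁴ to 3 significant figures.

I_xx ≈ 78.9 in⁴

Decompose the section into non-overlapping parts with the origin at the bottom-left of its bounding rectangle.
Bottom plate: 5.6 × 0.8, A = 4.48 in², y = 0.4 in, Ī = 0.23893 in⁴.
Web plate: 0.4 × 6, A = 2.4 in², y = 3.8 in, Ī = 7.2 in⁴.
Top plate: 2.8 × 0.8, A = 2.24 in², y = 7.2 in, Ī = 0.11947 in⁴.
Centroid: ȳ = ΣA·y / ΣA = 2.9649 in.
Transfer each piece to the centroidal x-axis using Ī + A·d² with d = y − 2.9649:
  bottom plate: d = -2.5649 in → contributes +29.712 in⁴
  web plate: d = 0.83509 in → contributes +8.8737 in⁴
  top plate: d = 4.2351 in → contributes +40.296 in⁴
Total I = 78.882 in⁴.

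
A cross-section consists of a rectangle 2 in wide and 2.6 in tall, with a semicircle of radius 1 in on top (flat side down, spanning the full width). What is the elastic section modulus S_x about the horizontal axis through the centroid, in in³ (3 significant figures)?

Decompose the section into non-overlapping parts with the origin at the bottom-left of its bounding rectangle.
Rectangular body: 2 × 2.6, A = 5.2 in², y = 1.3 in, Ī = 2.9293 in⁴.
Semicircular cap: semicircle r = 1, A = 1.5708 in², y = 3.0244 in, Ī = 0.10976 in⁴.
Centroid: ȳ = ΣA·y / ΣA = 1.7001 in.
Transfer each piece to the horizontal axis through the centroid using Ī + A·d² with d = y − 1.7001:
  rectangular body: d = -0.40006 in → contributes +3.7616 in⁴
  semicircular cap: d = 1.3244 in → contributes +2.8648 in⁴
Total I = 6.6264 in⁴.
Extreme fibre distance c = 1.8999 in; S = I/c = 3.4877 in³.

S_x ≈ 3.49 in³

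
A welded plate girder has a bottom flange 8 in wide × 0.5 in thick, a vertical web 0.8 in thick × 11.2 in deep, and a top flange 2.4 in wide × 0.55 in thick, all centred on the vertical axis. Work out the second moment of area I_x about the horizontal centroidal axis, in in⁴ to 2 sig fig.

I_x ≈ 260 in⁴

Decompose the section into non-overlapping parts with the origin at the bottom-left of its bounding rectangle.
Bottom plate: 8 × 0.5, A = 4 in², y = 0.25 in, Ī = 0.08333 in⁴.
Web plate: 0.8 × 11.2, A = 8.96 in², y = 6.1 in, Ī = 93.66 in⁴.
Top plate: 2.4 × 0.55, A = 1.32 in², y = 11.98 in, Ī = 0.03328 in⁴.
Centroid: ȳ = ΣA·y / ΣA = 5.004 in.
Transfer each piece to the horizontal centroidal axis using Ī + A·d² with d = y − 5.004:
  bottom plate: d = -4.754 in → contributes +90.5 in⁴
  web plate: d = 1.096 in → contributes +104.4 in⁴
  top plate: d = 6.971 in → contributes +64.17 in⁴
Total I = 259.1 in⁴.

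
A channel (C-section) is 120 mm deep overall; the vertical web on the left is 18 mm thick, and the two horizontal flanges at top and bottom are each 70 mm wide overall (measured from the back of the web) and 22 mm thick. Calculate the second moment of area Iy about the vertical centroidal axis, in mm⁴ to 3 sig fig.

Decompose the section into non-overlapping parts with the origin at the bottom-left of its bounding rectangle.
Web: 18 × 120, A = 2 160 mm², x = 9 mm, Ī = 58 320 mm⁴.
Top flange (beyond web): 52 × 22, A = 1 144 mm², x = 44 mm, Ī = 257 781 mm⁴.
Bottom flange (beyond web): 52 × 22, A = 1 144 mm², x = 44 mm, Ī = 257 781 mm⁴.
Centroid: x̄ = ΣA·x / ΣA = 27.004 mm.
Transfer each piece to the vertical centroidal axis using Ī + A·d² with d = x − 27.004:
  web: d = -18.004 mm → contributes +758 440 mm⁴
  top flange (beyond web): d = 16.996 mm → contributes +588 257 mm⁴
  bottom flange (beyond web): d = 16.996 mm → contributes +588 257 mm⁴
Total I = 1 934 955 mm⁴.

Iy ≈ 1.93 × 10⁶ mm⁴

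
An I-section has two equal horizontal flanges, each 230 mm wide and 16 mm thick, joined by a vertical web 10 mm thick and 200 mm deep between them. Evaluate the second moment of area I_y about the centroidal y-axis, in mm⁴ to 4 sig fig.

I_y ≈ 3.246 × 10⁷ mm⁴

Break the section into simple shapes (no overlaps), measuring from the bottom-left corner of the bounding box.
Bottom flange: 230 × 16, A = 3 680 mm², x = 115 mm, Ī = 16 222 667 mm⁴.
Web: 10 × 200, A = 2 000 mm², x = 115 mm, Ī = 16666.7 mm⁴.
Top flange: 230 × 16, A = 3 680 mm², x = 115 mm, Ī = 16 222 667 mm⁴.
By symmetry the centroid is at mid-width, x̄ = 115 mm.
All pieces are centred on the centroidal y-axis, so I = ΣĪ = 32 462 000 mm⁴.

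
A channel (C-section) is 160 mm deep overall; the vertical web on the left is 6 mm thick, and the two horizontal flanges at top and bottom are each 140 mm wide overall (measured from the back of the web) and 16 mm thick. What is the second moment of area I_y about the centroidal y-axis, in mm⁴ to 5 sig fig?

Split into non-overlapping primitives; take the origin at the lower-left of the bounding box.
Web: 6 × 160, A = 960 mm², x = 3 mm, Ī = 2 880 mm⁴.
Top flange (beyond web): 134 × 16, A = 2 144 mm², x = 73 mm, Ī = 3 208 139 mm⁴.
Bottom flange (beyond web): 134 × 16, A = 2 144 mm², x = 73 mm, Ī = 3 208 139 mm⁴.
Centroid: x̄ = ΣA·x / ΣA = 60.19512 mm.
Transfer each piece to the centroidal y-axis using Ī + A·d² with d = x − 60.19512:
  web: d = -57.19512 mm → contributes +3 143 311 mm⁴
  top flange (beyond web): d = 12.80488 mm → contributes +3 559 679 mm⁴
  bottom flange (beyond web): d = 12.80488 mm → contributes +3 559 679 mm⁴
Total I = 10 262 670 mm⁴.

I_y ≈ 1.0263 × 10⁷ mm⁴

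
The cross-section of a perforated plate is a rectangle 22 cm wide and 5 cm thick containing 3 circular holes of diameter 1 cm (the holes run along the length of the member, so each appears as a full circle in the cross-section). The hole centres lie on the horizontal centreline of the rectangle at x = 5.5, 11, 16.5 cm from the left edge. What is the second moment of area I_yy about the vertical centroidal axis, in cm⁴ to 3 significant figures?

Split into non-overlapping primitives; take the origin at the lower-left of the bounding box.
Plate: 22 × 5, A = 110 cm², x = 11 cm, Ī = 4436.7 cm⁴.
Hole 1 (subtracted): ⌀1, A = 0.7854 cm², x = 5.5 cm, Ī = 0.049087 cm⁴.
Hole 2 (subtracted): ⌀1, A = 0.7854 cm², x = 11 cm, Ī = 0.049087 cm⁴.
Hole 3 (subtracted): ⌀1, A = 0.7854 cm², x = 16.5 cm, Ī = 0.049087 cm⁴.
By symmetry the centroid is at mid-width, x̄ = 11 cm.
Transfer each piece to the vertical centroidal axis using Ī + A·d² with d = x − 11:
  plate: d = 0 cm → contributes +4436.7 cm⁴
  hole 1: d = -5.5 cm → contributes −23.807 cm⁴
  hole 2: d = 0 cm → contributes −0.049087 cm⁴
  hole 3: d = 5.5 cm → contributes −23.807 cm⁴
Total I = 4 389 cm⁴.

I_yy ≈ 4390 cm⁴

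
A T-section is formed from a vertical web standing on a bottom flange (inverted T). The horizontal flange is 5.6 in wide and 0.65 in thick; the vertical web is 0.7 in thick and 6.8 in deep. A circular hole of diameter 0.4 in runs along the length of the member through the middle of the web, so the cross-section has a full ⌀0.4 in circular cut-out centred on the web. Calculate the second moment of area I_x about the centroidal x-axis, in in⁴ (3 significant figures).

I_x ≈ 46.8 in⁴

Break the section into simple shapes (no overlaps), measuring from the bottom-left corner of the bounding box.
Flange: 5.6 × 0.65, A = 3.64 in², y = 0.325 in, Ī = 0.12816 in⁴.
Web: 0.7 × 6.8, A = 4.76 in², y = 4.05 in, Ī = 18.342 in⁴.
Hole (subtracted): ⌀0.4, A = 0.12566 in², y = 4.05 in, Ī = 0.0012566 in⁴.
Centroid: ȳ = ΣA·y / ΣA = 2.4113 in.
Transfer each piece to the centroidal x-axis using Ī + A·d² with d = y − 2.4113:
  flange: d = -2.0863 in → contributes +15.972 in⁴
  web: d = 1.6387 in → contributes +31.124 in⁴
  hole: d = 1.6387 in → contributes −0.3387 in⁴
Total I = 46.757 in⁴.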